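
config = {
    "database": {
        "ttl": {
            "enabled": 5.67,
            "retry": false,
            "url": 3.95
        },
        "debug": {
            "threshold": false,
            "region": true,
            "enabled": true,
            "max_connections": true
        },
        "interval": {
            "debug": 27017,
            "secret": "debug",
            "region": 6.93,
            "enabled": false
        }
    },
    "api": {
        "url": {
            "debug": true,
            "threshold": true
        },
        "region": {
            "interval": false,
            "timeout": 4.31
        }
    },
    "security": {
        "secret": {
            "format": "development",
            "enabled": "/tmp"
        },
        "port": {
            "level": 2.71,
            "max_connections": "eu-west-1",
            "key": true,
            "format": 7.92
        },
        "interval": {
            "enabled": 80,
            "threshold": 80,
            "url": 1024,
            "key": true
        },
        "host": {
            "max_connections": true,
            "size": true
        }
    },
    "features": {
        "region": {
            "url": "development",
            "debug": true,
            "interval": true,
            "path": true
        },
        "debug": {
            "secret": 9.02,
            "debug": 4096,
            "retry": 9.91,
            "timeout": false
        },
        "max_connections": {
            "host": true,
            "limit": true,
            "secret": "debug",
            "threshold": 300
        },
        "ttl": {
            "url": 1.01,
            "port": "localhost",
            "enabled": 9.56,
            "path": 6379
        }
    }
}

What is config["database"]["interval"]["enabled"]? False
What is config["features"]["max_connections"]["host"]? True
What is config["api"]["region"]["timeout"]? 4.31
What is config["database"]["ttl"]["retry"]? False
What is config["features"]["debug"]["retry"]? 9.91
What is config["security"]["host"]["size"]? True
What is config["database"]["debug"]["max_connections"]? True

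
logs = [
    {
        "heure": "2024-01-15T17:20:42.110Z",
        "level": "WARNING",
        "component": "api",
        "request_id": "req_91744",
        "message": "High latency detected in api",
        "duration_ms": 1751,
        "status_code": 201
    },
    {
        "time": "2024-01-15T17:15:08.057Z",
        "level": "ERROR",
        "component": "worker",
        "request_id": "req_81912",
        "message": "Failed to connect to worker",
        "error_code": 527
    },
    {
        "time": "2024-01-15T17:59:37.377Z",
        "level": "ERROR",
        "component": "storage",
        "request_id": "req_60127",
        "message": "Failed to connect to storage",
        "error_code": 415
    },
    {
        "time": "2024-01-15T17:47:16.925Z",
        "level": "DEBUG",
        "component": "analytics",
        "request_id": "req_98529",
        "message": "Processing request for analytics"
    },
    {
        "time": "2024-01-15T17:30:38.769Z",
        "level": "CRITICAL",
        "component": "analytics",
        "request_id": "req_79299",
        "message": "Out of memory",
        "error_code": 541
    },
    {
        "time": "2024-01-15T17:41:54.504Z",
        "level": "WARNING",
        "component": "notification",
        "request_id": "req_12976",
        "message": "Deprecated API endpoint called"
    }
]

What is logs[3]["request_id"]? "req_98529"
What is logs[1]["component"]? "worker"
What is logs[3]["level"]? "DEBUG"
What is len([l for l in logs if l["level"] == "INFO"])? 0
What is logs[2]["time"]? "2024-01-15T17:59:37.377Z"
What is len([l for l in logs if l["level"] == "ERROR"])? 2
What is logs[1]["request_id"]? "req_81912"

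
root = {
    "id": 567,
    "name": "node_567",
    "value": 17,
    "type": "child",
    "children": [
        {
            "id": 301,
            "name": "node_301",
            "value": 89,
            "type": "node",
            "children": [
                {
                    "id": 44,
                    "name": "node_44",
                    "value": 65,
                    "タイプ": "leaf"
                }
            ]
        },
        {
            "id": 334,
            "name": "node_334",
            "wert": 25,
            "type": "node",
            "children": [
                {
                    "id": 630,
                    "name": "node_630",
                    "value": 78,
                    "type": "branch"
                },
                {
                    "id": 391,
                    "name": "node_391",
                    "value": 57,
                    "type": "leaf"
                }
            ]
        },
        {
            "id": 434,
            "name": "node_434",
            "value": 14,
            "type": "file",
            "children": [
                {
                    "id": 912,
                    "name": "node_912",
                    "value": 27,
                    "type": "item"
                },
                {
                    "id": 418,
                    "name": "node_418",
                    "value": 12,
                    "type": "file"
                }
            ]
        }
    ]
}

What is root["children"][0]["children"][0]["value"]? 65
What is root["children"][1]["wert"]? 25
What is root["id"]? 567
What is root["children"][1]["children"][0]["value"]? 78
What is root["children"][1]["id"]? 334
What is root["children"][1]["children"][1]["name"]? "node_391"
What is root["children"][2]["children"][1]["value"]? 12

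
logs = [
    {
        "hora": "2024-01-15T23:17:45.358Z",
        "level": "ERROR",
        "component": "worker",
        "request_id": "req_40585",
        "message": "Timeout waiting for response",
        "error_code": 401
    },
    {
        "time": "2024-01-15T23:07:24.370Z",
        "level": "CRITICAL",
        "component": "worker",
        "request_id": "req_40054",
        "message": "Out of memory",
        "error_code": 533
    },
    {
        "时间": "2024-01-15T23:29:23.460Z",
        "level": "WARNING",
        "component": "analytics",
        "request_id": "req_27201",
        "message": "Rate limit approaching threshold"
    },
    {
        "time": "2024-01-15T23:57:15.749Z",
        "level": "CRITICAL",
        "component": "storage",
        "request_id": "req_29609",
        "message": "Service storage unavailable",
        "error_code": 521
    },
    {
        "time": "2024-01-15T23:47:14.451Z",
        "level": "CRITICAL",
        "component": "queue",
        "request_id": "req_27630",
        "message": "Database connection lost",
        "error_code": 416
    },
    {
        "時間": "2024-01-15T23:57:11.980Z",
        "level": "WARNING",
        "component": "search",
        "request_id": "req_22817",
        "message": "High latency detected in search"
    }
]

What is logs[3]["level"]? "CRITICAL"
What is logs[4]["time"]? "2024-01-15T23:47:14.451Z"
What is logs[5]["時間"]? "2024-01-15T23:57:11.980Z"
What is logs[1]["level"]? "CRITICAL"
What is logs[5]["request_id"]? "req_22817"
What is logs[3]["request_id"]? "req_29609"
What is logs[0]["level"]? "ERROR"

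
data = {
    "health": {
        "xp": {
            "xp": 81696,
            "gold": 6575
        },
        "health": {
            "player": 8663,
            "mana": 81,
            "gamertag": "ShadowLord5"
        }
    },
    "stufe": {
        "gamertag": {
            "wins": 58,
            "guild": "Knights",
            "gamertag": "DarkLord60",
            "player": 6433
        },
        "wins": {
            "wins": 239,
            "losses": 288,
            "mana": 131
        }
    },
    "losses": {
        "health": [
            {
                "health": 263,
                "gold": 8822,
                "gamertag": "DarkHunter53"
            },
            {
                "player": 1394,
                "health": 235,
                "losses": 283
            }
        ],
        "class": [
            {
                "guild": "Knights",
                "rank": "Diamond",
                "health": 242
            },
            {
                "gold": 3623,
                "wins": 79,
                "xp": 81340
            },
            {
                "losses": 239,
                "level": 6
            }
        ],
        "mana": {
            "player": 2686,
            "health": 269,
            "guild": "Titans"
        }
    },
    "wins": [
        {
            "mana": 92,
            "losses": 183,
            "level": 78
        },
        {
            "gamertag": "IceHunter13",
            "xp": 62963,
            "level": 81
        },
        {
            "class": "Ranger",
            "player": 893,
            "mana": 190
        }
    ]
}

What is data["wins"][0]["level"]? 78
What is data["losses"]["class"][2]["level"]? 6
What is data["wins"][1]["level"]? 81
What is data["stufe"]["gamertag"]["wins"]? 58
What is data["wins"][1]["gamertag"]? "IceHunter13"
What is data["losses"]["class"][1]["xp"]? 81340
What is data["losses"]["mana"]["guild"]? "Titans"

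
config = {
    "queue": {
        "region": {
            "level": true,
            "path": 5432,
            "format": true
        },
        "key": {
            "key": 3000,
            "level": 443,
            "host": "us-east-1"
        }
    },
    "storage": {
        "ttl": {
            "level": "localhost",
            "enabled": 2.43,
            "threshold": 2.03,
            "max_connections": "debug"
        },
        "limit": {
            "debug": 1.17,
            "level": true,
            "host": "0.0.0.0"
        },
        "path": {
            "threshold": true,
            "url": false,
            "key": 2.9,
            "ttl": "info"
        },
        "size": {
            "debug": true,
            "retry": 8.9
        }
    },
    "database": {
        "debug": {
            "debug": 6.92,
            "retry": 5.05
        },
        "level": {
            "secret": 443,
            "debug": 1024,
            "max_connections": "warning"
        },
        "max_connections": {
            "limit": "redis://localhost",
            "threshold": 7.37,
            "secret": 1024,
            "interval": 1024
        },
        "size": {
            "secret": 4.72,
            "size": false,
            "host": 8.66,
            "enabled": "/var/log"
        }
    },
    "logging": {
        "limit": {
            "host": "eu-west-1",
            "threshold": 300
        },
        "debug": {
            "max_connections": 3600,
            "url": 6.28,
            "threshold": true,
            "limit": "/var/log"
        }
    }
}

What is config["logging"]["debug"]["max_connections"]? 3600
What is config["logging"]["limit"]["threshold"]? 300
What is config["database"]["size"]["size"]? False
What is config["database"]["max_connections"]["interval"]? 1024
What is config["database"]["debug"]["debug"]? 6.92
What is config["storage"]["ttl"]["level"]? "localhost"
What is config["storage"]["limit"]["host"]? "0.0.0.0"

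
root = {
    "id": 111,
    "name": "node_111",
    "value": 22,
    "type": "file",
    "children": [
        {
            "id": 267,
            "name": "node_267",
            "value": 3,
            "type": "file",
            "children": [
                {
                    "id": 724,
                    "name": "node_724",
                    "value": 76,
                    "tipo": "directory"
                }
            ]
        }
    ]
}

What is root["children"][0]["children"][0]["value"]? 76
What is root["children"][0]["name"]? "node_267"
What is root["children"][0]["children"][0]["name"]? "node_724"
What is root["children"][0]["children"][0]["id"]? 724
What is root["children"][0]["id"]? 267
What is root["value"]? 22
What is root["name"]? "node_111"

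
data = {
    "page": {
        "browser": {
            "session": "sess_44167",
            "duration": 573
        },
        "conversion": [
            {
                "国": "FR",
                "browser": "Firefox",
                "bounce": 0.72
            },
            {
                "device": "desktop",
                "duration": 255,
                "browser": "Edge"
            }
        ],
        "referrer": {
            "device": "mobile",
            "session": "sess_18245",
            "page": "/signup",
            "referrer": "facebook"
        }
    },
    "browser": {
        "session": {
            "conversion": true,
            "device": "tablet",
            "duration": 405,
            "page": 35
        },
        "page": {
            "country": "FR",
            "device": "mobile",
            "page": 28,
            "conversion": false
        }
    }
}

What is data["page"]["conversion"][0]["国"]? "FR"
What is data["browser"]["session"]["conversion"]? True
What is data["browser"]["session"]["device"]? "tablet"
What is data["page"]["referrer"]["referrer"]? "facebook"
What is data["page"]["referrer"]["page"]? "/signup"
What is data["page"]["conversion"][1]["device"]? "desktop"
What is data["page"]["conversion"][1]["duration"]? 255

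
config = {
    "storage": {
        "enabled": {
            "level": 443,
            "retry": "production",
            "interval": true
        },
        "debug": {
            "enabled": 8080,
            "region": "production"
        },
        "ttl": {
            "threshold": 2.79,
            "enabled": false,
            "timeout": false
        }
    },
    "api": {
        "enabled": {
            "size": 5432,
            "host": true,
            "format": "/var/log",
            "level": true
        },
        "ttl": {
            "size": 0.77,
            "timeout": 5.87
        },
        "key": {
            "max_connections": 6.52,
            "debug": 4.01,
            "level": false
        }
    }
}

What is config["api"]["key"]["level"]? False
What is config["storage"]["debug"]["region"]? "production"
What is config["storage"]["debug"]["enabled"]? 8080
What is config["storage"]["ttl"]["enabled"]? False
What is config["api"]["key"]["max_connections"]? 6.52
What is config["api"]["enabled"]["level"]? True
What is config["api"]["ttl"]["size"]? 0.77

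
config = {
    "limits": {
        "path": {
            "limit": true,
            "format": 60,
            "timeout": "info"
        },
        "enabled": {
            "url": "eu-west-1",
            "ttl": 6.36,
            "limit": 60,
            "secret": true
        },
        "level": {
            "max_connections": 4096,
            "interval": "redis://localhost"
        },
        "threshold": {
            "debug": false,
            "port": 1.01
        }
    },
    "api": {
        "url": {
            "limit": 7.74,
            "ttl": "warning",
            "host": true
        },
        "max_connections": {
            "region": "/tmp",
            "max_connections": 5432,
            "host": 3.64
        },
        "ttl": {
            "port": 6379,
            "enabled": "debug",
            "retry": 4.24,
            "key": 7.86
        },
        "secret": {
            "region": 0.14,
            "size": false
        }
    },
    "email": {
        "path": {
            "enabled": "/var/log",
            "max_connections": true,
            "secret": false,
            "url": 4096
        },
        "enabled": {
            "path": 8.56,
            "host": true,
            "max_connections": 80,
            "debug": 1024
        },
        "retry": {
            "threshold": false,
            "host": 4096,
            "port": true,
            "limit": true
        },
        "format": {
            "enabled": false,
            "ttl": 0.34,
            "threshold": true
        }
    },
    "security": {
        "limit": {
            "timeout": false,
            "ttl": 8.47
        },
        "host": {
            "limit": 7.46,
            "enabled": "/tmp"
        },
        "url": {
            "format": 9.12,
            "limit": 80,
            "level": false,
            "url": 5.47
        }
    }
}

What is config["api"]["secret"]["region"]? 0.14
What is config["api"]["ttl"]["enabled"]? "debug"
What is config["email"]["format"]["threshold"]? True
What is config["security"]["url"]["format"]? 9.12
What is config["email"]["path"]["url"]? 4096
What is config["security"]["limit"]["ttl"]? 8.47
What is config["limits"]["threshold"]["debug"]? False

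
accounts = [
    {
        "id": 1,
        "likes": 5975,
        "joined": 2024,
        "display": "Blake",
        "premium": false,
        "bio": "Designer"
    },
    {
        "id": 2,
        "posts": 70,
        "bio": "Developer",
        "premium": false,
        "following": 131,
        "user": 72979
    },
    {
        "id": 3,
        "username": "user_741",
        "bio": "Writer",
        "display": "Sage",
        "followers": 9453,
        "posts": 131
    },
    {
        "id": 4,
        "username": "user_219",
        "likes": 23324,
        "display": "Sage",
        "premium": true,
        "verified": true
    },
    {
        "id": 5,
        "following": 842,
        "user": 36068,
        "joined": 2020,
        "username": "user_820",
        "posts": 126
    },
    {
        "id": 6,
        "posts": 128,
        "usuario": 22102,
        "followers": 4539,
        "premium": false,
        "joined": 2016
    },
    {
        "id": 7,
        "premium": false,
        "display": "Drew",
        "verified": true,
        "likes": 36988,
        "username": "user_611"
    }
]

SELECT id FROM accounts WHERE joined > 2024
[]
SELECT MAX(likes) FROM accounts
36988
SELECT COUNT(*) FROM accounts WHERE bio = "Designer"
1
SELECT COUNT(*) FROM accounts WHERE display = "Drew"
1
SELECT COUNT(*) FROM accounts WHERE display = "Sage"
2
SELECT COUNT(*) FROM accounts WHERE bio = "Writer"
1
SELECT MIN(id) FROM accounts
1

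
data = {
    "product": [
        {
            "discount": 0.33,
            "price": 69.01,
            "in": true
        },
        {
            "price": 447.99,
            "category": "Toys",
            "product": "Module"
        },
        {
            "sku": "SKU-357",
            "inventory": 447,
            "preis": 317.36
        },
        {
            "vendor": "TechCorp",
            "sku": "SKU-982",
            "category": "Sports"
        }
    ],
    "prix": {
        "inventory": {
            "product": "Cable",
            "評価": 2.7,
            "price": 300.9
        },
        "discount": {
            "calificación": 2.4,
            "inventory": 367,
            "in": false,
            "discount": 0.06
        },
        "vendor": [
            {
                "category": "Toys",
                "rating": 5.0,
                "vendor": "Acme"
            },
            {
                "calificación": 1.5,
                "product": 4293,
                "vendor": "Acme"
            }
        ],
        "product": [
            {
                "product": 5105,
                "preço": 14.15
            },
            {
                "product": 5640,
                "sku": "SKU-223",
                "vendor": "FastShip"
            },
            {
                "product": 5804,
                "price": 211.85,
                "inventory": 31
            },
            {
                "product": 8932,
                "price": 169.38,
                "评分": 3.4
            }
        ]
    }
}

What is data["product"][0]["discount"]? 0.33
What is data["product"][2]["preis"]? 317.36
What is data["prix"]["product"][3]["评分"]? 3.4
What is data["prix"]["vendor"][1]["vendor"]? "Acme"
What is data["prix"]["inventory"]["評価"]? 2.7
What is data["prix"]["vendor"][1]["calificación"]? 1.5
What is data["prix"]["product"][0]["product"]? 5105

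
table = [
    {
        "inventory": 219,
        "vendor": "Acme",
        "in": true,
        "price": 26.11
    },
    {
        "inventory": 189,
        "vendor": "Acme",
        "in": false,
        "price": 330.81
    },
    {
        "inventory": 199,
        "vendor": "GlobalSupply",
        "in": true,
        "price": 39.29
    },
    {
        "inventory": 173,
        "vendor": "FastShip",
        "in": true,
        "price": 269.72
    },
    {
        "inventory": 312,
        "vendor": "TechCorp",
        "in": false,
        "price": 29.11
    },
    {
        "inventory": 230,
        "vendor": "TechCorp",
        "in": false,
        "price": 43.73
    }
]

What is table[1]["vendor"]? "Acme"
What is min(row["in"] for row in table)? False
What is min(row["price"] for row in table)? 26.11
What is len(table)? 6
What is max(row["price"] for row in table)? 330.81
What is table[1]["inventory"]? 189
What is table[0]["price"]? 26.11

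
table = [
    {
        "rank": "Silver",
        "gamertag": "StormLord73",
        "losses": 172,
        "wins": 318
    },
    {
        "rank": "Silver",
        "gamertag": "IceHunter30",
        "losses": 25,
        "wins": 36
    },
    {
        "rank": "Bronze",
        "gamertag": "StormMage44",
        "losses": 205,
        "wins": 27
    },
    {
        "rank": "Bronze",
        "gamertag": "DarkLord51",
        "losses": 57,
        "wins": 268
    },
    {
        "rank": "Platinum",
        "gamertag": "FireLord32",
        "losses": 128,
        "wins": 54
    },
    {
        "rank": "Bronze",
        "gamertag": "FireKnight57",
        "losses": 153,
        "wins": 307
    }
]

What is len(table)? 6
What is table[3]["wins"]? 268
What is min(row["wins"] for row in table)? 27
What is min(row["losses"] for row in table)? 25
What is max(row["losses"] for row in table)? 205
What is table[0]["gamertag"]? "StormLord73"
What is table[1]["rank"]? "Silver"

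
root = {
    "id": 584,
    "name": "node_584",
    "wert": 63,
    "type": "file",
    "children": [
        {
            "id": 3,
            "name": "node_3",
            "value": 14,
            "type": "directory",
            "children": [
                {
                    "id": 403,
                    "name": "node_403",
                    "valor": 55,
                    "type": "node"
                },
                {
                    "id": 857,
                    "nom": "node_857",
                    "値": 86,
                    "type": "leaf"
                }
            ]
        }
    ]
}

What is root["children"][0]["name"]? "node_3"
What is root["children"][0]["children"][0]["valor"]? 55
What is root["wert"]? 63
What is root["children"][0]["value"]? 14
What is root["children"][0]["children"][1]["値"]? 86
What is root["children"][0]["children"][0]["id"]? 403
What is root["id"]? 584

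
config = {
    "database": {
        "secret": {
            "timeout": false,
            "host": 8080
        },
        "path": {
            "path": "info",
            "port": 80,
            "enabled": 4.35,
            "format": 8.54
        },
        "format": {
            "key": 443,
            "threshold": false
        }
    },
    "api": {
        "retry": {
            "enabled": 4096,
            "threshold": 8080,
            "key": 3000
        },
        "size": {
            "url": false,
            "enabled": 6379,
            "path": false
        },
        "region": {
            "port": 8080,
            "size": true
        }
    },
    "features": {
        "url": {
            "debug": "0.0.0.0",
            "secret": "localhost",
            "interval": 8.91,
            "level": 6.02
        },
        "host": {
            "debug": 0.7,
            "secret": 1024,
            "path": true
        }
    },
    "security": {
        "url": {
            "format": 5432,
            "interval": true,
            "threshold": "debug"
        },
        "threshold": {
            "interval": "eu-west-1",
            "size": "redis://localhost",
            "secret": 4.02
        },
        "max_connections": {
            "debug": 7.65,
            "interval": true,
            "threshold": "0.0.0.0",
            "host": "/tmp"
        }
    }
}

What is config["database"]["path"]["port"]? 80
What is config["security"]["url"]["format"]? 5432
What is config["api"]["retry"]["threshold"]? 8080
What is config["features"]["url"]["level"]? 6.02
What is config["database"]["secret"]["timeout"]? False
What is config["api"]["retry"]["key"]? 3000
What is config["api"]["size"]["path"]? False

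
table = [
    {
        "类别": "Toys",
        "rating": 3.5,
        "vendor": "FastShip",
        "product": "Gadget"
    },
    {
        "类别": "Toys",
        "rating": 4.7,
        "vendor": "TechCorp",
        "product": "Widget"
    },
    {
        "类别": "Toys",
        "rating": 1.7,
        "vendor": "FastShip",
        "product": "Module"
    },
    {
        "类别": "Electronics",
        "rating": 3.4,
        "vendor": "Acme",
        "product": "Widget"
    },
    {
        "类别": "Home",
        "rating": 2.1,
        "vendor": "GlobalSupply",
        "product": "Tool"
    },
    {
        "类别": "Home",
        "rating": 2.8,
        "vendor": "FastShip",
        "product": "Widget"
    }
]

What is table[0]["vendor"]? "FastShip"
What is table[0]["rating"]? 3.5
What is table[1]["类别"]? "Toys"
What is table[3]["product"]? "Widget"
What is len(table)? 6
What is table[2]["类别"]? "Toys"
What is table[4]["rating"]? 2.1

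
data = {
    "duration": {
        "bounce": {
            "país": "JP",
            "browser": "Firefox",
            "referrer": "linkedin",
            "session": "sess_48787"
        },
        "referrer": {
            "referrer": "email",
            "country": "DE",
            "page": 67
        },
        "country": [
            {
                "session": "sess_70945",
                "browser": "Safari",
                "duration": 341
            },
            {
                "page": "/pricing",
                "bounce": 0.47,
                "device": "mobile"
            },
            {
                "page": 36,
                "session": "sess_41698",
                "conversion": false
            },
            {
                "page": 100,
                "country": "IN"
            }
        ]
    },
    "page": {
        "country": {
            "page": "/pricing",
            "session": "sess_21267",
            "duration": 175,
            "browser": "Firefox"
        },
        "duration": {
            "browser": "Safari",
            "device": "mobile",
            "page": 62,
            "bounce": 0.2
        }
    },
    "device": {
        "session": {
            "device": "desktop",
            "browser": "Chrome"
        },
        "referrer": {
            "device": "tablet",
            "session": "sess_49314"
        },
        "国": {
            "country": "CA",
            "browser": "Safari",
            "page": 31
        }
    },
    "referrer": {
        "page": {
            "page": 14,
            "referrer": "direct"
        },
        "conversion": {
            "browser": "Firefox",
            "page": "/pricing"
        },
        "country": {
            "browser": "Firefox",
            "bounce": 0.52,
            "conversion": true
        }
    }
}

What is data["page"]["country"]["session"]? "sess_21267"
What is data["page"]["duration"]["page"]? 62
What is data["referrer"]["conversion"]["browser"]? "Firefox"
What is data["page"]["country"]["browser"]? "Firefox"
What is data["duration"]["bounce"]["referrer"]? "linkedin"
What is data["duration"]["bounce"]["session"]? "sess_48787"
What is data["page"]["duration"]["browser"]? "Safari"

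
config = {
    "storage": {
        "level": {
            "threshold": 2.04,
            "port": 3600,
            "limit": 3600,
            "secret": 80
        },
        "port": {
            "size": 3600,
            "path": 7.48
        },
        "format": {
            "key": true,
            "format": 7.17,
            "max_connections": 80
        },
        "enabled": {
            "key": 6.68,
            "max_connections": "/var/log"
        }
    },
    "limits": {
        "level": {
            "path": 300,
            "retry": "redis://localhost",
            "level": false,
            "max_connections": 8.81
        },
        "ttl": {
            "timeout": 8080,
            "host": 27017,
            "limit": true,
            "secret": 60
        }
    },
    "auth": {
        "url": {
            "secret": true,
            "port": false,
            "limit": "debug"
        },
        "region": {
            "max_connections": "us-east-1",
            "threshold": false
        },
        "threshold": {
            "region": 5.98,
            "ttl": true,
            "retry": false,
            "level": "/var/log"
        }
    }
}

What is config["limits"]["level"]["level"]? False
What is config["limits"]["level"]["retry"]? "redis://localhost"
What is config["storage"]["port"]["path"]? 7.48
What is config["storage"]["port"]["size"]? 3600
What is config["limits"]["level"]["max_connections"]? 8.81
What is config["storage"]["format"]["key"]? True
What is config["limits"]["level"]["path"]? 300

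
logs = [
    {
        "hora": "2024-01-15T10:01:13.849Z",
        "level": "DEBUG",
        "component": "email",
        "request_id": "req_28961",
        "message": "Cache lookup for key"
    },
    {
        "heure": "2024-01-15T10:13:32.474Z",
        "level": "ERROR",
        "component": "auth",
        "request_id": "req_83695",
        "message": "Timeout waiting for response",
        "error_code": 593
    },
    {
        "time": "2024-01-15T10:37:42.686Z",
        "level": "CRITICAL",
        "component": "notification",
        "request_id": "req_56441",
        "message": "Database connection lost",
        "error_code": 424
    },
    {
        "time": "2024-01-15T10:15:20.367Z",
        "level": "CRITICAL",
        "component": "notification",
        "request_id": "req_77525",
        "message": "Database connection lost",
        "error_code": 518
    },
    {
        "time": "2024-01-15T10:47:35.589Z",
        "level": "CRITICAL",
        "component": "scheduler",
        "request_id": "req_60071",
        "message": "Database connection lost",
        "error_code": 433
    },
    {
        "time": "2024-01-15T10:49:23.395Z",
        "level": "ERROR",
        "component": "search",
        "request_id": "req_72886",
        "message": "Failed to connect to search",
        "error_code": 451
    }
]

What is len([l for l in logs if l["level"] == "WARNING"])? 0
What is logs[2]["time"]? "2024-01-15T10:37:42.686Z"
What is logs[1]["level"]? "ERROR"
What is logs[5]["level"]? "ERROR"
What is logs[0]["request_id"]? "req_28961"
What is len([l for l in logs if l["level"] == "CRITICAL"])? 3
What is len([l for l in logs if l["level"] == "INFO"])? 0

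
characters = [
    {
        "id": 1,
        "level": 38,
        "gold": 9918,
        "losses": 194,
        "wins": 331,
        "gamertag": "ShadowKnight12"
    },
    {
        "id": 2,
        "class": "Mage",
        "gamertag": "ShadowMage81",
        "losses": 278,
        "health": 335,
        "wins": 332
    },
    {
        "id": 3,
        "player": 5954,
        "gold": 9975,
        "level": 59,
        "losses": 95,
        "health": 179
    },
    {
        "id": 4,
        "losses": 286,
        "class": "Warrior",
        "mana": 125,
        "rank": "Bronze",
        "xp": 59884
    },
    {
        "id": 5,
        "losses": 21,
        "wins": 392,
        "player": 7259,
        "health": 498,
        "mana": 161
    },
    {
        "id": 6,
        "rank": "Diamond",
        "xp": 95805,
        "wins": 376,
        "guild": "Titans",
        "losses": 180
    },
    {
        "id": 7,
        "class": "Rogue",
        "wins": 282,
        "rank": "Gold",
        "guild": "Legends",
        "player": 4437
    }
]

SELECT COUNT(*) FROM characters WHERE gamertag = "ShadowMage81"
1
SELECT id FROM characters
[1, 2, 3, 4, 5, 6, 7]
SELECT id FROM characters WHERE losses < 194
[3, 5, 6]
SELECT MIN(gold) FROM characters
9918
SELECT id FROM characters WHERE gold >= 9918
[1, 3]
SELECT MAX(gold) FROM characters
9975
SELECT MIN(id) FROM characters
1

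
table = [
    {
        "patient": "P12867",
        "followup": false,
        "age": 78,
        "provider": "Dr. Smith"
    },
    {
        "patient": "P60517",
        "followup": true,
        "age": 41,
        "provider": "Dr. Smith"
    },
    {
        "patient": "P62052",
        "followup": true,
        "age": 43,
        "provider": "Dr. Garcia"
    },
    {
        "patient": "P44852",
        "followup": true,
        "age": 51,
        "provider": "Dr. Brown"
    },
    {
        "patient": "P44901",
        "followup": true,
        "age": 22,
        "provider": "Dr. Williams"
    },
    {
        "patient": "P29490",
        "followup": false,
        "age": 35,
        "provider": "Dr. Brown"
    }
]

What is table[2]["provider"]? "Dr. Garcia"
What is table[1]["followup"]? True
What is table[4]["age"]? 22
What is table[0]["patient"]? "P12867"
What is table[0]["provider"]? "Dr. Smith"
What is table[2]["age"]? 43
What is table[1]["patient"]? "P60517"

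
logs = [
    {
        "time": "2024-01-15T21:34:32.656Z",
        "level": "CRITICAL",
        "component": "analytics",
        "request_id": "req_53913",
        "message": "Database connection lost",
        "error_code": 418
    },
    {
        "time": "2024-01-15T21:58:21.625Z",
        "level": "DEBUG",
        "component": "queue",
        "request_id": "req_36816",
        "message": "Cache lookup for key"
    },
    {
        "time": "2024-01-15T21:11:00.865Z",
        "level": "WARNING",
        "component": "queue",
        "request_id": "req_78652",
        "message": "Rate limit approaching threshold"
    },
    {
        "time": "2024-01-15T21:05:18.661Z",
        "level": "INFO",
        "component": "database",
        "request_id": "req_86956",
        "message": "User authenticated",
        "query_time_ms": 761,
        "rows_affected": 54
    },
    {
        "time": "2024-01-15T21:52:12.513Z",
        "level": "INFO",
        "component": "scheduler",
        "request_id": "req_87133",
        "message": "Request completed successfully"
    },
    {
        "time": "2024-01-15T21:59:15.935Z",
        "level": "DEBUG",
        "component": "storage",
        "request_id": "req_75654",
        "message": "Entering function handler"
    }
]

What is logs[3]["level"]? "INFO"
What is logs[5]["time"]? "2024-01-15T21:59:15.935Z"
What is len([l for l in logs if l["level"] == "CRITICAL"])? 1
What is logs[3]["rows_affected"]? 54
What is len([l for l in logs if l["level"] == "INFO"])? 2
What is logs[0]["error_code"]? 418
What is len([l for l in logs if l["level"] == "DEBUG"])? 2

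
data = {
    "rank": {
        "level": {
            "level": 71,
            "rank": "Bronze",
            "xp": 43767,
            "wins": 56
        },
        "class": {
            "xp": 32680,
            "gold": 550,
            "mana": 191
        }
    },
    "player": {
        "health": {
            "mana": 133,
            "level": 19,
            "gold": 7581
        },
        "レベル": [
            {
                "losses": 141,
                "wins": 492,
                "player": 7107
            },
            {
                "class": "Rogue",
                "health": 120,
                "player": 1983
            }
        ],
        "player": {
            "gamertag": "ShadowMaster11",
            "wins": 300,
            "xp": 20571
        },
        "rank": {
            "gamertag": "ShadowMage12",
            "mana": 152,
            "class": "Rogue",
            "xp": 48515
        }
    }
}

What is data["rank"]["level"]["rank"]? "Bronze"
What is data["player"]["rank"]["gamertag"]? "ShadowMage12"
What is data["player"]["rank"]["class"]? "Rogue"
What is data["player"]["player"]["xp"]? 20571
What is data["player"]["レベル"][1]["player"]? 1983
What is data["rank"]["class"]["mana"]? 191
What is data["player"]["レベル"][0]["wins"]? 492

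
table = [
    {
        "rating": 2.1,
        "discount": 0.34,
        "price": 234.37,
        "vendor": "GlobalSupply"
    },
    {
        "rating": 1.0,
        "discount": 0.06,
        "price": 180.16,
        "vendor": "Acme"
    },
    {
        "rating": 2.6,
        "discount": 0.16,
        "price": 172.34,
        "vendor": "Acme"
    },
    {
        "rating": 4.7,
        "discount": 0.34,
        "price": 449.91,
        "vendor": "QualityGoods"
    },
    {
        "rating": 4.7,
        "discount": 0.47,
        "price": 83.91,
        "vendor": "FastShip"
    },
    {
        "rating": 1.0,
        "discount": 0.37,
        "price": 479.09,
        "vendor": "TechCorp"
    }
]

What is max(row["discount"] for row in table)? 0.47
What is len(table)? 6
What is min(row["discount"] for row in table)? 0.06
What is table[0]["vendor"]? "GlobalSupply"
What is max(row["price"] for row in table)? 479.09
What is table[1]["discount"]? 0.06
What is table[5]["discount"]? 0.37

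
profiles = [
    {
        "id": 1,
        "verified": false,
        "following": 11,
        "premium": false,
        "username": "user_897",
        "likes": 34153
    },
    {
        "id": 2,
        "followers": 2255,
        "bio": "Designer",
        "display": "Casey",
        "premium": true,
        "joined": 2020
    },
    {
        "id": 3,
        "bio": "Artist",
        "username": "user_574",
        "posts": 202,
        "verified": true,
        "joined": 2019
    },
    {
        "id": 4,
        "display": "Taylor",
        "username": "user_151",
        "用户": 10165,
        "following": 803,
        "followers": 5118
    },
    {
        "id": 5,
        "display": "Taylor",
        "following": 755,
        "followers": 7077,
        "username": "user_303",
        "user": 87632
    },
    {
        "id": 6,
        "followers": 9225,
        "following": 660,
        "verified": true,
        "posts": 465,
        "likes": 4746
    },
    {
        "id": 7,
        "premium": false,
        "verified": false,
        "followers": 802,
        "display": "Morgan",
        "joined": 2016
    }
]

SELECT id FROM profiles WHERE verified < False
[]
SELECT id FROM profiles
[1, 2, 3, 4, 5, 6, 7]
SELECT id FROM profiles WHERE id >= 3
[3, 4, 5, 6, 7]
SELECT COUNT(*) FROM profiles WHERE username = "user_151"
1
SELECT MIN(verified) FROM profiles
False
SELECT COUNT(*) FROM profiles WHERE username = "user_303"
1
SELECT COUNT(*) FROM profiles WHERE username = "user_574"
1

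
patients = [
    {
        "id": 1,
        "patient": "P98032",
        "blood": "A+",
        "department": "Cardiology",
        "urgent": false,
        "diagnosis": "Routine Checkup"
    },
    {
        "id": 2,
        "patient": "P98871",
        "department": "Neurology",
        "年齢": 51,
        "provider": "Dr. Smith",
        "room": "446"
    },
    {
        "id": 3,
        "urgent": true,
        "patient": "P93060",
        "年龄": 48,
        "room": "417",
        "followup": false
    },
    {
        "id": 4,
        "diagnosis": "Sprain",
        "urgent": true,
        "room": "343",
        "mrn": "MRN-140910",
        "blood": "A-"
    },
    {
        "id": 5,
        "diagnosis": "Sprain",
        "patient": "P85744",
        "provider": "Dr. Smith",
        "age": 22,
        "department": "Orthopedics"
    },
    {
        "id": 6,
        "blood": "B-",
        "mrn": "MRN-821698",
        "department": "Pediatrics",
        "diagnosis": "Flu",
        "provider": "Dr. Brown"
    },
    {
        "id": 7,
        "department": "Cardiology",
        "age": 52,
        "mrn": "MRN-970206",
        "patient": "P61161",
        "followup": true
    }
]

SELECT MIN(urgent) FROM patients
False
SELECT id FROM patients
[1, 2, 3, 4, 5, 6, 7]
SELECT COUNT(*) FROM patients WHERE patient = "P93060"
1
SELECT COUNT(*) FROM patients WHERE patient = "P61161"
1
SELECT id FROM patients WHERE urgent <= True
[1, 3, 4]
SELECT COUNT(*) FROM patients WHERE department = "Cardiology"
2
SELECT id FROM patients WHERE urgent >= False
[1, 3, 4]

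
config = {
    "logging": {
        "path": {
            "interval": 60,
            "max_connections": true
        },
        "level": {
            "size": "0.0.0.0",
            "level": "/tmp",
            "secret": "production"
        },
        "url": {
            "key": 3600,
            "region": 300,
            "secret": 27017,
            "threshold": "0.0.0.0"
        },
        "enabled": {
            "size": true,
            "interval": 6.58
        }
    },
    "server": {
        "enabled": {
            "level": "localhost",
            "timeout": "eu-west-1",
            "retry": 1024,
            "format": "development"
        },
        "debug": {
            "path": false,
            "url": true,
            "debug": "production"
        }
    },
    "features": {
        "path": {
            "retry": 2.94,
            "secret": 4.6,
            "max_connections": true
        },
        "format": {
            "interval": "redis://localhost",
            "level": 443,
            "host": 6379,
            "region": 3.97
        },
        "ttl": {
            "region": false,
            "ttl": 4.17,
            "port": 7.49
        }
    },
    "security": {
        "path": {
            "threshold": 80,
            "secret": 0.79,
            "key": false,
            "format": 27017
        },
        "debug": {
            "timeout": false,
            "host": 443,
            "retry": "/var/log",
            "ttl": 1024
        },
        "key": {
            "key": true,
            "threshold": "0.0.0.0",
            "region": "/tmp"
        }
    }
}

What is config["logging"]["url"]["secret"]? 27017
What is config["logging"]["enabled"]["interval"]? 6.58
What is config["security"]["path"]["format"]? 27017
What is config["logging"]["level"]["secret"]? "production"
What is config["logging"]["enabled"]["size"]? True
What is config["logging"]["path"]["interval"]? 60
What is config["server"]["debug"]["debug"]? "production"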